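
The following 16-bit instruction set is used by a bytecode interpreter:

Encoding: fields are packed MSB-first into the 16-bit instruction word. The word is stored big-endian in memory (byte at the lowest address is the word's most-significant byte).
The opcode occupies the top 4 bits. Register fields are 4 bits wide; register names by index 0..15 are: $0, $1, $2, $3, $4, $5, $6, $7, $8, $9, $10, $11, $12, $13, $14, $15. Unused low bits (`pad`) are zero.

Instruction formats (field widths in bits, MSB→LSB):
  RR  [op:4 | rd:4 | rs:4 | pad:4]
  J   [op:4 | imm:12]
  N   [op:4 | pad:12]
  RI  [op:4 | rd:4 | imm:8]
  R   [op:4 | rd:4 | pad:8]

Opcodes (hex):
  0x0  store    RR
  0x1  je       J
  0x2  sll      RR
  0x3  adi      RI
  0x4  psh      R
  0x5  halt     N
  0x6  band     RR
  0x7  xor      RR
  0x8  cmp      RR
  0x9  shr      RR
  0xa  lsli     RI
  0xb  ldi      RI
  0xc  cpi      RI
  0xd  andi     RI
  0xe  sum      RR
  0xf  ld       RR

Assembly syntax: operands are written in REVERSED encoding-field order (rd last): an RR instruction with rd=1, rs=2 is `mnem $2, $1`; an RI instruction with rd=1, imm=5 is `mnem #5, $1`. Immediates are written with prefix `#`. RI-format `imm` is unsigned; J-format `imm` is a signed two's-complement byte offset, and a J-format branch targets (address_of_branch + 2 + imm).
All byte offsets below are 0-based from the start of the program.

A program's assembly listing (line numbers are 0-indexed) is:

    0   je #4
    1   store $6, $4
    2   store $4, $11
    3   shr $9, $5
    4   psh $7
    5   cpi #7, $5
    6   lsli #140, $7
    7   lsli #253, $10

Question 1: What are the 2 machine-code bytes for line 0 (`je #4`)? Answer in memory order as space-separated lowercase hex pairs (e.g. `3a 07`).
10 04

L0: je op=0x1:4|imm=4:12 ⇒ 0x1004 ⇒ big 10 04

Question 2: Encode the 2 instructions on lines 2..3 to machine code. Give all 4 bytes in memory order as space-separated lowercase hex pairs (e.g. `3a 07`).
0b 40 95 90

line 2 (store): pack op=0x0:4|rd=11:4|rs=4:4|pad=0:4 = 0x0b40; big→ 0b 40
line 3 (shr): pack op=0x9:4|rd=5:4|rs=9:4|pad=0:4 = 0x9590; big→ 95 90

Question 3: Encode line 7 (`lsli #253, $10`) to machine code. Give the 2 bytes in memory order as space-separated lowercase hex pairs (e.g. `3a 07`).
aa fd

L7: lsli op=0xa:4|rd=10:4|imm=253:8 ⇒ 0xaafd ⇒ big aa fd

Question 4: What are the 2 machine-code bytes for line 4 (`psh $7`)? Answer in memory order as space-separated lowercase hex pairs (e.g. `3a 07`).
L4: psh op=0x4:4|rd=7:4|pad=0:8 ⇒ 0x4700 ⇒ big 47 00

47 00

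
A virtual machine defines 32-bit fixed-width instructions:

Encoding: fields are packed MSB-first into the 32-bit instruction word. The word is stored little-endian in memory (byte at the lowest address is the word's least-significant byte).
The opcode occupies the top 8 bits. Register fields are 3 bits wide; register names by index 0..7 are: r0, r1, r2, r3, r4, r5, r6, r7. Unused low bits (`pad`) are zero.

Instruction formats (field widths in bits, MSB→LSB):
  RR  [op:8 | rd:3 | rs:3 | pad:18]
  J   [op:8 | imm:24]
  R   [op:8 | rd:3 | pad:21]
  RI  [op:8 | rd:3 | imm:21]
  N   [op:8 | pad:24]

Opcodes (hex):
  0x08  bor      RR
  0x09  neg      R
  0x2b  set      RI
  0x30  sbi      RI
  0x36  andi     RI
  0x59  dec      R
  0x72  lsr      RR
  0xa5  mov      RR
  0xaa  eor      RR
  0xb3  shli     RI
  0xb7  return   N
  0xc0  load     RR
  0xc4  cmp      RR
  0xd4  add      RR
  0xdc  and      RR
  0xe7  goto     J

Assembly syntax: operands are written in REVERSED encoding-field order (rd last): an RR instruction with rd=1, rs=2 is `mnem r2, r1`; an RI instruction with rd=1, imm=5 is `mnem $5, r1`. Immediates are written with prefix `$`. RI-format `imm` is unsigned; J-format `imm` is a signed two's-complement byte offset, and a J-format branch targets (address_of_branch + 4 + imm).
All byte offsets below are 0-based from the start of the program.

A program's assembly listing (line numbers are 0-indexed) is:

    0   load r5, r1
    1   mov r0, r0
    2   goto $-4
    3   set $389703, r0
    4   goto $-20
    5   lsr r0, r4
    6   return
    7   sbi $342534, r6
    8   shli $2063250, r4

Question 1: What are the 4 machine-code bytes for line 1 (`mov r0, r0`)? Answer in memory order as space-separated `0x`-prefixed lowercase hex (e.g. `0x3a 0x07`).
L1: mov op=0xa5:8|rd=0:3|rs=0:3|pad=0:18 ⇒ 0xa5000000 ⇒ little 00 00 00 a5

0x00 0x00 0x00 0xa5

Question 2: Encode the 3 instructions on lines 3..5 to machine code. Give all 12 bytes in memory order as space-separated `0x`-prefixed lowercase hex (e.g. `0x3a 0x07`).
0x47 0xf2 0x05 0x2b 0xec 0xff 0xff 0xe7 0x00 0x00 0x80 0x72

line 3 (set): pack op=0x2b:8|rd=0:3|imm=389703:21 = 0x2b05f247; little→ 47 f2 05 2b
line 4 (goto): pack op=0xe7:8|imm=-20:24 = 0xe7ffffec; little→ ec ff ff e7
line 5 (lsr): pack op=0x72:8|rd=4:3|rs=0:3|pad=0:18 = 0x72800000; little→ 00 00 80 72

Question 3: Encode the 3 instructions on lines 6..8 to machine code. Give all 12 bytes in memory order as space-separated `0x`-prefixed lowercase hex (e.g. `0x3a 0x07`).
L6: return op=0xb7:8|pad=0:24 ⇒ 0xb7000000 ⇒ little 00 00 00 b7
L7: sbi op=0x30:8|rd=6:3|imm=342534:21 ⇒ 0x30c53a06 ⇒ little 06 3a c5 30
L8: shli op=0xb3:8|rd=4:3|imm=2063250:21 ⇒ 0xb39f7b92 ⇒ little 92 7b 9f b3

0x00 0x00 0x00 0xb7 0x06 0x3a 0xc5 0x30 0x92 0x7b 0x9f 0xb3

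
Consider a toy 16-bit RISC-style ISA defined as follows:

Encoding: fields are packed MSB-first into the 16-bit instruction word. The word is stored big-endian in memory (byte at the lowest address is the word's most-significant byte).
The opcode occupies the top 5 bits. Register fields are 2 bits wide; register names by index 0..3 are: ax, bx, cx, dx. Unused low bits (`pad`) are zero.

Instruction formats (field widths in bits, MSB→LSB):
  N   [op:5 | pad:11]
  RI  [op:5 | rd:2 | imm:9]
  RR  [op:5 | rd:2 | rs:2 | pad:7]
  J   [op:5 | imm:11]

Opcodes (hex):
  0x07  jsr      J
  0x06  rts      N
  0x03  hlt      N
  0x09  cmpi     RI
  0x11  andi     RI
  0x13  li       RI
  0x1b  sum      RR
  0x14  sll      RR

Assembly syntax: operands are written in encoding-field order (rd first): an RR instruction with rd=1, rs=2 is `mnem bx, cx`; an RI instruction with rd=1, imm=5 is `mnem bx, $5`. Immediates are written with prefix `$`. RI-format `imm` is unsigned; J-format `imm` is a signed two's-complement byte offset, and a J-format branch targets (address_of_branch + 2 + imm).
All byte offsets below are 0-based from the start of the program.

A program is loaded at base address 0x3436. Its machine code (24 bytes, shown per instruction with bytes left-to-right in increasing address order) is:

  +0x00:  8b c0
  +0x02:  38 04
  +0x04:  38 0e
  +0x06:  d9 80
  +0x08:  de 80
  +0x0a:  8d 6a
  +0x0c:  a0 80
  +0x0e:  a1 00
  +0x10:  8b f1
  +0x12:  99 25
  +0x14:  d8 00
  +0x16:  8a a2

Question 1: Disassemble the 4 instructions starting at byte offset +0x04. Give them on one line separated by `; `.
+0x04: 38 0e ⇒ word 0x380e (big)
  opcode bits[15:11]=0x7: jsr/J
  imm: (w>>0)&0x7ff=0xe → $14
+0x06: d9 80 ⇒ word 0xd980 (big)
  opcode bits[15:11]=0x1b: sum/RR
  rd: (w>>9)&0x3=0x0 → ax
  rs: (w>>7)&0x3=0x3 → dx
+0x08: de 80 ⇒ word 0xde80 (big)
  opcode bits[15:11]=0x1b: sum/RR
  rd: (w>>9)&0x3=0x3 → dx
  rs: (w>>7)&0x3=0x1 → bx
+0x0a: 8d 6a ⇒ word 0x8d6a (big)
  opcode bits[15:11]=0x11: andi/RI
  rd: (w>>9)&0x3=0x2 → cx
  imm: (w>>0)&0x1ff=0x16a → $362

jsr $14; sum ax, dx; sum dx, bx; andi cx, $362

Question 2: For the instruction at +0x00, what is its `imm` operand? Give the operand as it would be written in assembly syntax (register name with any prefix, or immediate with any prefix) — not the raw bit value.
$448

off 0x00: read 8b c0 as big → 0x8bc0
  op=0x8bc0>>11=0x11 ⇒ andi (RI)
  rd@[10:9]=0x1 ⇒ bx
  imm@[8:0]=0x1c0 ⇒ $448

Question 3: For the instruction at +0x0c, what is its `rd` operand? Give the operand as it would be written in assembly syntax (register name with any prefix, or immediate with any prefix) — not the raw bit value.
ax

[0c] a0 80 → 0xa080
  top 5b → 0x14 → sll [RR]
  [10:9] rd=0 = ax
  [8:7] rs=1 = bx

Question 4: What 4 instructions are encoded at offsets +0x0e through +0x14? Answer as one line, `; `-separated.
sll ax, cx; andi bx, $497; li ax, $293; sum ax, ax

+0x0e: a1 00 ⇒ word 0xa100 (big)
  op=0xa100>>11=0x14 ⇒ sll (RR)
  rd@[10:9]=0x0 ⇒ ax
  rs@[8:7]=0x2 ⇒ cx
+0x10: 8b f1 ⇒ word 0x8bf1 (big)
  op=0x8bf1>>11=0x11 ⇒ andi (RI)
  rd@[10:9]=0x1 ⇒ bx
  imm@[8:0]=0x1f1 ⇒ $497
+0x12: 99 25 ⇒ word 0x9925 (big)
  op=0x9925>>11=0x13 ⇒ li (RI)
  rd@[10:9]=0x0 ⇒ ax
  imm@[8:0]=0x125 ⇒ $293
+0x14: d8 00 ⇒ word 0xd800 (big)
  op=0xd800>>11=0x1b ⇒ sum (RR)
  rd@[10:9]=0x0 ⇒ ax
  rs@[8:7]=0x0 ⇒ ax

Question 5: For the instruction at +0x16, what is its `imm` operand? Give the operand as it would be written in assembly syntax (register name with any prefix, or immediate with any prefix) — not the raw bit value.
$162

@+16  big-endian(8a a2) = 0x8aa2
  opcode bits[15:11]=0x11: andi/RI
  rd@[10:9]=0x1 ⇒ bx
  imm@[8:0]=0xa2 ⇒ $162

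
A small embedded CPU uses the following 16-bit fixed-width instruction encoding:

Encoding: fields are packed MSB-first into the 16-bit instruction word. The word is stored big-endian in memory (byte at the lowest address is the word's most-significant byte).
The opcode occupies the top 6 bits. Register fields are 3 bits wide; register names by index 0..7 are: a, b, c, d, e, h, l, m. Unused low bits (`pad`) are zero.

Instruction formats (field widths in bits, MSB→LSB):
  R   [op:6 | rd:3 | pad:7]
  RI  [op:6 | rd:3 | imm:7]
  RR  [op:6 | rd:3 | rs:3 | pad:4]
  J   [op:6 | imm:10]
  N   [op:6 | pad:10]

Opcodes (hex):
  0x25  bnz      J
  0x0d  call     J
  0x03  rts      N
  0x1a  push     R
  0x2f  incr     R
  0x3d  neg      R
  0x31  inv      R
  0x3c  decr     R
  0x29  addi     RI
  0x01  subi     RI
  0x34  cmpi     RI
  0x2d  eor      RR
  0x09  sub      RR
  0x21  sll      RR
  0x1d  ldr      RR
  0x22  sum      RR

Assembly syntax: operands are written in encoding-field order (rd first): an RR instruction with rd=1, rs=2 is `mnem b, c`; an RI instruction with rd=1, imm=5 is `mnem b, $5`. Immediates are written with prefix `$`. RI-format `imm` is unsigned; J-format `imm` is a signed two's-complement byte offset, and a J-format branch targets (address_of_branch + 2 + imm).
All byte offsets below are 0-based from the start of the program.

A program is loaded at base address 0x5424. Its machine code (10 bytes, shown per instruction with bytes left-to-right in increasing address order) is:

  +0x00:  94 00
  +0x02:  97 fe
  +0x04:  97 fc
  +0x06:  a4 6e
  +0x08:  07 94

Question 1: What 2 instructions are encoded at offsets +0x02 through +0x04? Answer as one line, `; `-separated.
bnz $-2; bnz $-4

[02] 97 fe → 0x97fe
  top 6b → 0x25 → bnz [J]
  [9:0] imm=1022 (s10→-2) = $-2
[04] 97 fc → 0x97fc
  top 6b → 0x25 → bnz [J]
  [9:0] imm=1020 (s10→-4) = $-4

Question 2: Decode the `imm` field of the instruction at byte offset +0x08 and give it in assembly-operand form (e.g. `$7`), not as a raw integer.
+0x08: 07 94 ⇒ word 0x0794 (big)
  opcode bits[15:10]=0x1: subi/RI
  rd@[9:7]=0x7 ⇒ m
  imm@[6:0]=0x14 ⇒ $20

$20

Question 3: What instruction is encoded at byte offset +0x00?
off 0x00: read 94 00 as big → 0x9400
  top 6b → 0x25 → bnz [J]
  imm@[9:0]=0x0 ⇒ $0

bnz $0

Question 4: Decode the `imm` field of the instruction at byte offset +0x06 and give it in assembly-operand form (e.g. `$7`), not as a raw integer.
+0x06: a4 6e ⇒ word 0xa46e (big)
  top 6b → 0x29 → addi [RI]
  [9:7] rd=0 = a
  [6:0] imm=110 = $110

$110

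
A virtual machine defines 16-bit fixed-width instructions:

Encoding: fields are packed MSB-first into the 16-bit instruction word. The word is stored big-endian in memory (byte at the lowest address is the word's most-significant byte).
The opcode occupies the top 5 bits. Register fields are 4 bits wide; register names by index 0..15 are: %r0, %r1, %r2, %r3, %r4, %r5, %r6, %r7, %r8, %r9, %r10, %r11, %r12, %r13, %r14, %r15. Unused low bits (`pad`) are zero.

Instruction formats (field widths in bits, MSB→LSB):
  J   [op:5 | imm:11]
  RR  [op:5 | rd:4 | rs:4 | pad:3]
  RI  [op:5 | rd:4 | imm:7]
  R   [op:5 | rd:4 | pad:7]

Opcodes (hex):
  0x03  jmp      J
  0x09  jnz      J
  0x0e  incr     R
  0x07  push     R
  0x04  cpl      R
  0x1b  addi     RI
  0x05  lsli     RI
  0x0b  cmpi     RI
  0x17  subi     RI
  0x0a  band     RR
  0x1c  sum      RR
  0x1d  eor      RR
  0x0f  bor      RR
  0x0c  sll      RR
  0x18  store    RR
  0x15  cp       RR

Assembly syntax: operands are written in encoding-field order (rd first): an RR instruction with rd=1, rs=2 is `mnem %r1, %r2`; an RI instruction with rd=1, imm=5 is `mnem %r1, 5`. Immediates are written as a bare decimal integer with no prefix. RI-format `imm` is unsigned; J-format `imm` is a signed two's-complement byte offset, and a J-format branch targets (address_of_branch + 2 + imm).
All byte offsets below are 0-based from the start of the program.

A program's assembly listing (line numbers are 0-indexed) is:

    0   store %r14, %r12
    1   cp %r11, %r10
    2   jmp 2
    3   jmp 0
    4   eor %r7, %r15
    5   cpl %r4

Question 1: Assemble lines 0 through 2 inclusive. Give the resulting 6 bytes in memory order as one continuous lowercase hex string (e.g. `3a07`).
c760add01802

L0: store op=0x18:5|rd=14:4|rs=12:4|pad=0:3 ⇒ 0xc760 ⇒ big c7 60
L1: cp op=0x15:5|rd=11:4|rs=10:4|pad=0:3 ⇒ 0xadd0 ⇒ big ad d0
L2: jmp op=0x3:5|imm=2:11 ⇒ 0x1802 ⇒ big 18 02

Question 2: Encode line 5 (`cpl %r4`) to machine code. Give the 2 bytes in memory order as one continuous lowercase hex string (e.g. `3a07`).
5. cpl fields op=0x4:5|rd=4:4|pad=0:7 → word 2200h → 22 00

2200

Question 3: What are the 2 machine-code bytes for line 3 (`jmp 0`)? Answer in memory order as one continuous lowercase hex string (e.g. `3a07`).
line 3 (jmp): pack op=0x3:5|imm=0:11 = 0x1800; big→ 18 00

1800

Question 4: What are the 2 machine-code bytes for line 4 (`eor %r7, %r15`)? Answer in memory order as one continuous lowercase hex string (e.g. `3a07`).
ebf8

4. eor fields op=0x1d:5|rd=7:4|rs=15:4|pad=0:3 → word ebf8h → eb f8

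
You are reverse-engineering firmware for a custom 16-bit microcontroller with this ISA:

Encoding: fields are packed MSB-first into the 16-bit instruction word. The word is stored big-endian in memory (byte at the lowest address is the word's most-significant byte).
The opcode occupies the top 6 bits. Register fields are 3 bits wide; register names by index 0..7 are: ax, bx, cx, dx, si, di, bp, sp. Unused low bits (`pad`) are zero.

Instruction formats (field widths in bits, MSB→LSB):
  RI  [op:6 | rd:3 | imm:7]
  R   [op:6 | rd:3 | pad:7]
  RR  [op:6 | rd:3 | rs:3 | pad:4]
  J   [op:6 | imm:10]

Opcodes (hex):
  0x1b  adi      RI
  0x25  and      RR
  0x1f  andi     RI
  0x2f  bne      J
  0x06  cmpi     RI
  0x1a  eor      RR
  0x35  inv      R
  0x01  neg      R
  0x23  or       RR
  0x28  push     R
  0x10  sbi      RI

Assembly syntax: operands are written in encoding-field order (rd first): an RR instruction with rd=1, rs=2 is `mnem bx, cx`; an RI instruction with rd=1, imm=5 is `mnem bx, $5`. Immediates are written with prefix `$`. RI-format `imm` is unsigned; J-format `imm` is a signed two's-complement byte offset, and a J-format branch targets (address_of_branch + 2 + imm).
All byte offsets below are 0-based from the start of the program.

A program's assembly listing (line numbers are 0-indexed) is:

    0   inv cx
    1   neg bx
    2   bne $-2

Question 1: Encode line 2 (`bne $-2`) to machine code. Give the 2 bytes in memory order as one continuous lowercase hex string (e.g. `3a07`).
bffe

line 2 (bne): pack op=0x2f:6|imm=-2:10 = 0xbffe; big→ bf fe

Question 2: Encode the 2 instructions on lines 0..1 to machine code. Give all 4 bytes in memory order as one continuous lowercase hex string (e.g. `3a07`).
d5000480

0. inv fields op=0x35:6|rd=2:3|pad=0:7 → word d500h → d5 00
1. neg fields op=0x1:6|rd=1:3|pad=0:7 → word 0480h → 04 80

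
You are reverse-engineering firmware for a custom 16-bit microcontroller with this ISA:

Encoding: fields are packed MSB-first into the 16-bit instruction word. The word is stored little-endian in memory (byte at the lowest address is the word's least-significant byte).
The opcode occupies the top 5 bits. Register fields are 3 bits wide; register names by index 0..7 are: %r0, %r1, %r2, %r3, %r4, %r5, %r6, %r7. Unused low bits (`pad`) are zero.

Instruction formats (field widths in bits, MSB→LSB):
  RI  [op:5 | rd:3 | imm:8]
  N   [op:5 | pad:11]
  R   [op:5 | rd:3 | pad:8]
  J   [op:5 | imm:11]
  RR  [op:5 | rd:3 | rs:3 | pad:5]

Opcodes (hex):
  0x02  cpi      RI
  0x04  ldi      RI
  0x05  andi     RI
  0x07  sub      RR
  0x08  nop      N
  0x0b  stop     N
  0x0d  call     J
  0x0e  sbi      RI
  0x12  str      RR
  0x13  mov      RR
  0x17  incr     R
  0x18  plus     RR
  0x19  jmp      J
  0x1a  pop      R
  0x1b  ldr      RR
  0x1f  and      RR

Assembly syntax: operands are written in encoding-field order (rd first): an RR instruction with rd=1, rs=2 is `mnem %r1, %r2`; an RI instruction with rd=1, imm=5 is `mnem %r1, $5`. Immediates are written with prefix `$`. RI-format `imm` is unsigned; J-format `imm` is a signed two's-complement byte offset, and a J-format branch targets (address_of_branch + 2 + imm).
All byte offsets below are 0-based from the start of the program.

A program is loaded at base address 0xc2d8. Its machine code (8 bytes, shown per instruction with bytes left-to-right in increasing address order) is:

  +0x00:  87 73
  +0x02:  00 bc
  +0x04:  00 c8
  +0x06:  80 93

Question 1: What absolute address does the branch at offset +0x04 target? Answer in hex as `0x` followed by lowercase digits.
0xc2de

+0x04: 00 c8 ⇒ word 0xc800 (little)
  opcode bits[15:11]=0x19: jmp/J
  [10:0] imm=0 = $0
  target = base 0xc2d8 + off 0x04 + 2 + imm 0 = 0xc2de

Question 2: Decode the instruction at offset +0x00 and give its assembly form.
sbi %r3, $135

off 0x00: read 87 73 as little → 0x7387
  top 5b → 0xe → sbi [RI]
  rd@[10:8]=0x3 ⇒ %r3
  imm@[7:0]=0x87 ⇒ $135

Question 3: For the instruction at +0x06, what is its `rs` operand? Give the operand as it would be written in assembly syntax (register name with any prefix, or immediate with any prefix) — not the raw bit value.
%r4

+0x06: 80 93 ⇒ word 0x9380 (little)
  top 5b → 0x12 → str [RR]
  rd@[10:8]=0x3 ⇒ %r3
  rs@[7:5]=0x4 ⇒ %r4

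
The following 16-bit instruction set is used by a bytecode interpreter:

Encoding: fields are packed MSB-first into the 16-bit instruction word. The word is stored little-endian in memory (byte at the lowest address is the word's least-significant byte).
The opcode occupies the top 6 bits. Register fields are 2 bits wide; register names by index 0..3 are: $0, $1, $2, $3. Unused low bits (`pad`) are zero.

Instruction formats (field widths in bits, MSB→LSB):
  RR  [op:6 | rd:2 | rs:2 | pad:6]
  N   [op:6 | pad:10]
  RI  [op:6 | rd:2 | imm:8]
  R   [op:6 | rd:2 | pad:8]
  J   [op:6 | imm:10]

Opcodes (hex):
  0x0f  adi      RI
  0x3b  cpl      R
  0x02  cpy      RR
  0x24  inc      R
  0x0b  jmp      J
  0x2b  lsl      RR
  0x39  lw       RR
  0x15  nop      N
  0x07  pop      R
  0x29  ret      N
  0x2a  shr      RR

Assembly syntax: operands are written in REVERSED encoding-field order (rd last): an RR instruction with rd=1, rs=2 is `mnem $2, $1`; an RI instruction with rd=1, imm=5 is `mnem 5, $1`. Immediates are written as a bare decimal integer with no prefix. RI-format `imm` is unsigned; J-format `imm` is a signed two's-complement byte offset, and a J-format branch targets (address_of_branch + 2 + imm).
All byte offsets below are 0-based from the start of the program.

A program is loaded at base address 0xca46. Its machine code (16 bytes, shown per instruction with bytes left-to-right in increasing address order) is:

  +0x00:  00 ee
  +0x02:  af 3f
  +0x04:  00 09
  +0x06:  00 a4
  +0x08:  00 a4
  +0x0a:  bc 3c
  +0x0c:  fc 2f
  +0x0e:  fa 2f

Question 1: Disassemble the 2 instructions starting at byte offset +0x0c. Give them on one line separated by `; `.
+0x0c: fc 2f ⇒ word 0x2ffc (little)
  top 6b → 0xb → jmp [J]
  imm@[9:0]=0x3fc (s10→-4) ⇒ -4
+0x0e: fa 2f ⇒ word 0x2ffa (little)
  top 6b → 0xb → jmp [J]
  imm@[9:0]=0x3fa (s10→-6) ⇒ -6

jmp -4; jmp -6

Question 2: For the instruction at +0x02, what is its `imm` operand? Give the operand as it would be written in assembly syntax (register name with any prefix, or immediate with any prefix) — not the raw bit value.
175

[02] af 3f → 0x3faf
  top 6b → 0xf → adi [RI]
  [9:8] rd=3 = $3
  [7:0] imm=175 = 175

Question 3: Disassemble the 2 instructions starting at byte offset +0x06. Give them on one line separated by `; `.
+0x06: 00 a4 ⇒ word 0xa400 (little)
  top 6b → 0x29 → ret [N]
+0x08: 00 a4 ⇒ word 0xa400 (little)
  top 6b → 0x29 → ret [N]

ret; ret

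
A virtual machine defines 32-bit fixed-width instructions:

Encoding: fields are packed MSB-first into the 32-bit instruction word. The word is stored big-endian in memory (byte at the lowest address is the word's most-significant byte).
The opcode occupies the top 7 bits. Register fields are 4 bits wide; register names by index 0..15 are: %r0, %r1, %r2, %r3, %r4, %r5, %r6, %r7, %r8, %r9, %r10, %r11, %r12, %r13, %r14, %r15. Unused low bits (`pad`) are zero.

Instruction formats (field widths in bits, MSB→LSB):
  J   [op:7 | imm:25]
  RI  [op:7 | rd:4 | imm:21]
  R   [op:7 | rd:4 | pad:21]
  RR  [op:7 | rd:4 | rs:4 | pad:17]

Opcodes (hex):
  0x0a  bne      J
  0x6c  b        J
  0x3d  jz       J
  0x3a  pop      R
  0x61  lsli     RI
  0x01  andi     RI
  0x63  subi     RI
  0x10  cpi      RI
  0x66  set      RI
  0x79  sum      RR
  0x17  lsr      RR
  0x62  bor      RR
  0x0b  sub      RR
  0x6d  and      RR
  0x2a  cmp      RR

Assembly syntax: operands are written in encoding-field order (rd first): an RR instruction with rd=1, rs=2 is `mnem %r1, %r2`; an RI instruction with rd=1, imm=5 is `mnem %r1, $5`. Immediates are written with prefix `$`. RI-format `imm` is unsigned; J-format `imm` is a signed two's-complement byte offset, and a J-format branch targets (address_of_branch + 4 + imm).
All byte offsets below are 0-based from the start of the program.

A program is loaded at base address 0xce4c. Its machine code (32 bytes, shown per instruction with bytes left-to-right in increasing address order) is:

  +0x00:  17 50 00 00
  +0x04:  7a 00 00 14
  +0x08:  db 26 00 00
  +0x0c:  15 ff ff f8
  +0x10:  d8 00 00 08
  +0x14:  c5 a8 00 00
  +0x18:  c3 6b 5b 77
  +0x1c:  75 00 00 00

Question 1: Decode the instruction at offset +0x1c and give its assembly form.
pop %r8

+0x1c: 75 00 00 00 ⇒ word 0x75000000 (big)
  top 7b → 0x3a → pop [R]
  rd@[24:21]=0x8 ⇒ %r8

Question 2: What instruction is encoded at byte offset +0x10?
b $8

off 0x10: read d8 00 00 08 as big → 0xd8000008
  op=0xd8000008>>25=0x6c ⇒ b (J)
  imm@[24:0]=0x8 ⇒ $8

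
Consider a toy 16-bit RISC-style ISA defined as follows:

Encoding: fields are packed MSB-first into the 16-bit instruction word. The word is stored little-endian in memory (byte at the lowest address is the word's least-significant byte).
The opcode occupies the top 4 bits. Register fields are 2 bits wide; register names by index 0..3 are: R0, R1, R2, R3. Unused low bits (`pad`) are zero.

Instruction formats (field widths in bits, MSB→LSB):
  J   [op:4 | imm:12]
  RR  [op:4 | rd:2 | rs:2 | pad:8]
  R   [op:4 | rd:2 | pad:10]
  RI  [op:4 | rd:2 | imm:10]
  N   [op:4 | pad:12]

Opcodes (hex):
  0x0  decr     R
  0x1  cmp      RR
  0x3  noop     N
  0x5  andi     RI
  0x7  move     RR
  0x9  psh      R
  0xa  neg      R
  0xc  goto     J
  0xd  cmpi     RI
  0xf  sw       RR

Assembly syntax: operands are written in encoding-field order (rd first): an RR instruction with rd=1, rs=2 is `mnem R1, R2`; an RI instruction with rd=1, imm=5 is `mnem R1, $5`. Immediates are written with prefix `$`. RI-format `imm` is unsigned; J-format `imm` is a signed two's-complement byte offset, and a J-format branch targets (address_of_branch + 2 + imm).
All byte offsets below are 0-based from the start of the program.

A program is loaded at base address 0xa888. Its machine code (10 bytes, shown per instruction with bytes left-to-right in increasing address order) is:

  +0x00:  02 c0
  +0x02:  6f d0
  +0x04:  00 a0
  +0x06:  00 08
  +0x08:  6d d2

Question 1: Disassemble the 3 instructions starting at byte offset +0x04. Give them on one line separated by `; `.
+0x04: 00 a0 ⇒ word 0xa000 (little)
  op=0xa000>>12=0xa ⇒ neg (R)
  rd@[11:10]=0x0 ⇒ R0
+0x06: 00 08 ⇒ word 0x0800 (little)
  op=0x0800>>12=0x0 ⇒ decr (R)
  rd@[11:10]=0x2 ⇒ R2
+0x08: 6d d2 ⇒ word 0xd26d (little)
  op=0xd26d>>12=0xd ⇒ cmpi (RI)
  rd@[11:10]=0x0 ⇒ R0
  imm@[9:0]=0x26d ⇒ $621

neg R0; decr R2; cmpi R0, $621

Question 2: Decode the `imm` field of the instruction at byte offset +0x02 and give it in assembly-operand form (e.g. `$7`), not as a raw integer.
$111

off 0x02: read 6f d0 as little → 0xd06f
  opcode bits[15:12]=0xd: cmpi/RI
  rd: (w>>10)&0x3=0x0 → R0
  imm: (w>>0)&0x3ff=0x6f → $111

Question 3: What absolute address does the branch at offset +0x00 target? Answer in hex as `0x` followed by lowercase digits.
+0x00: 02 c0 ⇒ word 0xc002 (little)
  opcode bits[15:12]=0xc: goto/J
  imm@[11:0]=0x2 ⇒ $2
  target = base 0xa888 + off 0x00 + 2 + imm 2 = 0xa88c

0xa88c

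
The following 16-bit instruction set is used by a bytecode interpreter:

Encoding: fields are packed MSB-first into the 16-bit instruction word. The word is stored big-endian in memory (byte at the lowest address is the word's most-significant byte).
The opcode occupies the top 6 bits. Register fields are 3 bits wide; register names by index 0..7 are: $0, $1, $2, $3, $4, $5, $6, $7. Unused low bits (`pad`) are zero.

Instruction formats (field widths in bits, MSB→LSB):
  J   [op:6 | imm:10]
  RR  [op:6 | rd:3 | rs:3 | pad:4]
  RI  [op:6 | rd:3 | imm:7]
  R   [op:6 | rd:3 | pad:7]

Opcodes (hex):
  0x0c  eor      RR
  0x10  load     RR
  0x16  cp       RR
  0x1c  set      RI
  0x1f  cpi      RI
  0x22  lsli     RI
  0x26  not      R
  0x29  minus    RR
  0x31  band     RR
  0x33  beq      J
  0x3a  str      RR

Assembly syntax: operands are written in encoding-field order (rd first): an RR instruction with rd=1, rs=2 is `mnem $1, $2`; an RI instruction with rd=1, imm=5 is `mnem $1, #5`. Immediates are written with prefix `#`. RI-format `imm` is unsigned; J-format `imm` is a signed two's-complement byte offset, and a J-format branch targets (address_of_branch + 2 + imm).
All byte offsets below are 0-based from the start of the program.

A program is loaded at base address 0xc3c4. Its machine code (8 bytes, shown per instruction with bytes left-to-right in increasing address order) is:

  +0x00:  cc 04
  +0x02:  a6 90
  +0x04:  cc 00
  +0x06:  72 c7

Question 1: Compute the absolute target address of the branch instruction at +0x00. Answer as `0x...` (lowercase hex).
[00] cc 04 → 0xcc04
  op=0xcc04>>10=0x33 ⇒ beq (J)
  [9:0] imm=4 = #4
  target = base 0xc3c4 + off 0x00 + 2 + imm 4 = 0xc3ca

0xc3ca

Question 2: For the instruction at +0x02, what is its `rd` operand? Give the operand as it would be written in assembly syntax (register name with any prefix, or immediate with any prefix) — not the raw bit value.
+0x02: a6 90 ⇒ word 0xa690 (big)
  opcode bits[15:10]=0x29: minus/RR
  rd: (w>>7)&0x7=0x5 → $5
  rs: (w>>4)&0x7=0x1 → $1

$5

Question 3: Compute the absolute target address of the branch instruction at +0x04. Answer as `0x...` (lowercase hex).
0xc3ca

@+04  big-endian(cc 00) = 0xcc00
  opcode bits[15:10]=0x33: beq/J
  imm: (w>>0)&0x3ff=0x0 → #0
  target = base 0xc3c4 + off 0x04 + 2 + imm 0 = 0xc3ca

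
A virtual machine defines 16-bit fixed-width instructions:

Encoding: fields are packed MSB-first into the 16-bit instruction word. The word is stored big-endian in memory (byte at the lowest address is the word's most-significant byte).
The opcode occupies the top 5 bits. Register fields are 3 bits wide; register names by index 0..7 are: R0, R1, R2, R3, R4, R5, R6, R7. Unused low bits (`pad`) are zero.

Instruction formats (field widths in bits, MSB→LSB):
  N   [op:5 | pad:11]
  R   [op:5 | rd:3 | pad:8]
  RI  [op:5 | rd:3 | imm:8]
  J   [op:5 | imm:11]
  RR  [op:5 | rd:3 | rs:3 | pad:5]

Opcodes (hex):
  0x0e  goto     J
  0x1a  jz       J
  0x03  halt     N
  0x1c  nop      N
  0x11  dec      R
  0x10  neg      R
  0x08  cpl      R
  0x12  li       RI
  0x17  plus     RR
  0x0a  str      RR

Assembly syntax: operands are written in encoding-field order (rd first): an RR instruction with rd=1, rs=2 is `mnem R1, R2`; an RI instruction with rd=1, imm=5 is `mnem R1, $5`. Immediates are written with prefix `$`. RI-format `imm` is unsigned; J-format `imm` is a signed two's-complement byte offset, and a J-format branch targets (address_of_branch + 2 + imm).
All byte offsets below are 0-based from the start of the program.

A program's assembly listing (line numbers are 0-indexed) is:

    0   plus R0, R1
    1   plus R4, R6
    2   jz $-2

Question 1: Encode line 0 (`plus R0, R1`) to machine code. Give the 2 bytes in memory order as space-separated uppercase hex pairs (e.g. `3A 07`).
B8 20

0. plus fields op=0x17:5|rd=0:3|rs=1:3|pad=0:5 → word b820h → b8 20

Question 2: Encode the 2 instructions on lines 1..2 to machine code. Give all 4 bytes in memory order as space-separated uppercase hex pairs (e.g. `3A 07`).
L1: plus op=0x17:5|rd=4:3|rs=6:3|pad=0:5 ⇒ 0xbcc0 ⇒ big bc c0
L2: jz op=0x1a:5|imm=-2:11 ⇒ 0xd7fe ⇒ big d7 fe

BC C0 D7 FE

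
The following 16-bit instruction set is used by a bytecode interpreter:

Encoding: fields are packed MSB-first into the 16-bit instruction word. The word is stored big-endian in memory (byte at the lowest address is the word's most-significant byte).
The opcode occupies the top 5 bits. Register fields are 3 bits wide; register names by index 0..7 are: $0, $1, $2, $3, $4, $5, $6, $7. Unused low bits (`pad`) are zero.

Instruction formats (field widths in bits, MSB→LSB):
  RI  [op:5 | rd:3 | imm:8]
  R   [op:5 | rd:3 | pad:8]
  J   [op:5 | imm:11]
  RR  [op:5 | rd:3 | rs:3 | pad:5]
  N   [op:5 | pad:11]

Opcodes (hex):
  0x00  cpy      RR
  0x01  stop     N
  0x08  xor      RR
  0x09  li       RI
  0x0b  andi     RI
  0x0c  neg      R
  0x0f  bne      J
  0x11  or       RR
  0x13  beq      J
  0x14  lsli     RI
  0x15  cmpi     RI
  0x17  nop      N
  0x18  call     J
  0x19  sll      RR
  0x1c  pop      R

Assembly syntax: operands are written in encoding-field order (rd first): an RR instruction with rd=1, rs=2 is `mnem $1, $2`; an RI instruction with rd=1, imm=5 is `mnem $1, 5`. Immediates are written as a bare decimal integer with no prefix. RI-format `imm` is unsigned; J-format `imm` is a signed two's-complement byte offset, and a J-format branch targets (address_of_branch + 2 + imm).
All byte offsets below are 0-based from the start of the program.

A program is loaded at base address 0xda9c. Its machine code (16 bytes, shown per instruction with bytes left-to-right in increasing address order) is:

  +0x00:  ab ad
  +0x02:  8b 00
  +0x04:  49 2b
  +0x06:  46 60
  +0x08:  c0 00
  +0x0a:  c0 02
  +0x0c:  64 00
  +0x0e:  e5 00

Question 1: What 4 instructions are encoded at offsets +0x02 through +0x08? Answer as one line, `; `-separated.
+0x02: 8b 00 ⇒ word 0x8b00 (big)
  opcode bits[15:11]=0x11: or/RR
  rd@[10:8]=0x3 ⇒ $3
  rs@[7:5]=0x0 ⇒ $0
+0x04: 49 2b ⇒ word 0x492b (big)
  opcode bits[15:11]=0x9: li/RI
  rd@[10:8]=0x1 ⇒ $1
  imm@[7:0]=0x2b ⇒ 43
+0x06: 46 60 ⇒ word 0x4660 (big)
  opcode bits[15:11]=0x8: xor/RR
  rd@[10:8]=0x6 ⇒ $6
  rs@[7:5]=0x3 ⇒ $3
+0x08: c0 00 ⇒ word 0xc000 (big)
  opcode bits[15:11]=0x18: call/J
  imm@[10:0]=0x0 ⇒ 0

or $3, $0; li $1, 43; xor $6, $3; call 0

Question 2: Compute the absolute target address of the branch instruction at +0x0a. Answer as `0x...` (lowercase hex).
@+0a  big-endian(c0 02) = 0xc002
  top 5b → 0x18 → call [J]
  imm@[10:0]=0x2 ⇒ 2
  target = base 0xda9c + off 0x0a + 2 + imm 2 = 0xdaaa

0xdaaa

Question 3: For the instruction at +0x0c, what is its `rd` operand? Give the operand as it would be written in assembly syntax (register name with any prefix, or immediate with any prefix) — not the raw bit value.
+0x0c: 64 00 ⇒ word 0x6400 (big)
  opcode bits[15:11]=0xc: neg/R
  rd: (w>>8)&0x7=0x4 → $4

$4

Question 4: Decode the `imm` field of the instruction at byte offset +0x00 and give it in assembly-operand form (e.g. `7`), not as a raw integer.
173

+0x00: ab ad ⇒ word 0xabad (big)
  op=0xabad>>11=0x15 ⇒ cmpi (RI)
  rd: (w>>8)&0x7=0x3 → $3
  imm: (w>>0)&0xff=0xad → 173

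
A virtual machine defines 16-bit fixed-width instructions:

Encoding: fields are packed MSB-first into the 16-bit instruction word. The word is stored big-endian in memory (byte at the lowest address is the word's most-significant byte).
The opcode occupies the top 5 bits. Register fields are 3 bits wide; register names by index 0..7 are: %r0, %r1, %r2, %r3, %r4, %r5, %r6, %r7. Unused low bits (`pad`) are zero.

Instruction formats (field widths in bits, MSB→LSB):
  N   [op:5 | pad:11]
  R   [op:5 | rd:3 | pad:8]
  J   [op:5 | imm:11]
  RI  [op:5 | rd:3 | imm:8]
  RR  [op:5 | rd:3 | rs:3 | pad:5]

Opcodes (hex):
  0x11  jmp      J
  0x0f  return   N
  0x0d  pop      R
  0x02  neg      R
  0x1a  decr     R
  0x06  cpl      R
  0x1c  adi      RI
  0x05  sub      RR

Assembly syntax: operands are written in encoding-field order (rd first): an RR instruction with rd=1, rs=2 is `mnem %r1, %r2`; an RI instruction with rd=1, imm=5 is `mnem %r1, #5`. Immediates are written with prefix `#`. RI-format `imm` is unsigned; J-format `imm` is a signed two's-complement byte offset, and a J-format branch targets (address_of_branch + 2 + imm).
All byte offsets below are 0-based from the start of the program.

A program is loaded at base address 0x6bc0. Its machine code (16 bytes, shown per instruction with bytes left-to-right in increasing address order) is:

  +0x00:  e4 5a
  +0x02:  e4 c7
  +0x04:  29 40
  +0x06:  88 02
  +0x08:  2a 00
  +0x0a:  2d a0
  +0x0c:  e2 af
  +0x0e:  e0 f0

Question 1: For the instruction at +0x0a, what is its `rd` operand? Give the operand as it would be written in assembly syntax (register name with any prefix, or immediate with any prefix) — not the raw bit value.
%r5

off 0x0a: read 2d a0 as big → 0x2da0
  opcode bits[15:11]=0x5: sub/RR
  [10:8] rd=5 = %r5
  [7:5] rs=5 = %r5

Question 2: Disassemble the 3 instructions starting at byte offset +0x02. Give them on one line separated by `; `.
adi %r4, #199; sub %r1, %r2; jmp #2

@+02  big-endian(e4 c7) = 0xe4c7
  top 5b → 0x1c → adi [RI]
  rd@[10:8]=0x4 ⇒ %r4
  imm@[7:0]=0xc7 ⇒ #199
@+04  big-endian(29 40) = 0x2940
  top 5b → 0x5 → sub [RR]
  rd@[10:8]=0x1 ⇒ %r1
  rs@[7:5]=0x2 ⇒ %r2
@+06  big-endian(88 02) = 0x8802
  top 5b → 0x11 → jmp [J]
  imm@[10:0]=0x2 ⇒ #2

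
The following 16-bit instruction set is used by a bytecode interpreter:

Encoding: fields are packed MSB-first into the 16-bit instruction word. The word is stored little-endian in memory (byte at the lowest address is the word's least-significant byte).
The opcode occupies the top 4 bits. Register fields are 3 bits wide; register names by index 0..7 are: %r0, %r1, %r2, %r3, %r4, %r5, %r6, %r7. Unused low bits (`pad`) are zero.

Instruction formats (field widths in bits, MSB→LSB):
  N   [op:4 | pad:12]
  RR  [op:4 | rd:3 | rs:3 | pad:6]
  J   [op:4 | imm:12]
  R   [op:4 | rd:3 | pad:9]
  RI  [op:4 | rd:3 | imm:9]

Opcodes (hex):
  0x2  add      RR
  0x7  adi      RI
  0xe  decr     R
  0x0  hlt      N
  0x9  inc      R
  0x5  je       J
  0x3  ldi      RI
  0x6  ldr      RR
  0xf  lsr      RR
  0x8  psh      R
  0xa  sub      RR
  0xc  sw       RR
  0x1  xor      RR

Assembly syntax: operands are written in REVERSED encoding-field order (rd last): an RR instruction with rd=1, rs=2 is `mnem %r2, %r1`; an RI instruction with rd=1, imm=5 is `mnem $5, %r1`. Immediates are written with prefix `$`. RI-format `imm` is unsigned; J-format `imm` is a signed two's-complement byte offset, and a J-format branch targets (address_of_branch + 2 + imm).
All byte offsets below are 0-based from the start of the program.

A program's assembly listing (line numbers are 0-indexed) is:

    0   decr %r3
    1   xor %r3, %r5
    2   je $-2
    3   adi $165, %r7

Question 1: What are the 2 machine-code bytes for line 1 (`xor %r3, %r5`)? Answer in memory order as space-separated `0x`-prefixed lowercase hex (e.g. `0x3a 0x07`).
line 1 (xor): pack op=0x1:4|rd=5:3|rs=3:3|pad=0:6 = 0x1ac0; little→ c0 1a

0xc0 0x1a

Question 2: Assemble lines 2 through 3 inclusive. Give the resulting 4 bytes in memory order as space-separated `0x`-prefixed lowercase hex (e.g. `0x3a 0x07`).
0xfe 0x5f 0xa5 0x7e

2. je fields op=0x5:4|imm=-2:12 → word 5ffeh → fe 5f
3. adi fields op=0x7:4|rd=7:3|imm=165:9 → word 7ea5h → a5 7e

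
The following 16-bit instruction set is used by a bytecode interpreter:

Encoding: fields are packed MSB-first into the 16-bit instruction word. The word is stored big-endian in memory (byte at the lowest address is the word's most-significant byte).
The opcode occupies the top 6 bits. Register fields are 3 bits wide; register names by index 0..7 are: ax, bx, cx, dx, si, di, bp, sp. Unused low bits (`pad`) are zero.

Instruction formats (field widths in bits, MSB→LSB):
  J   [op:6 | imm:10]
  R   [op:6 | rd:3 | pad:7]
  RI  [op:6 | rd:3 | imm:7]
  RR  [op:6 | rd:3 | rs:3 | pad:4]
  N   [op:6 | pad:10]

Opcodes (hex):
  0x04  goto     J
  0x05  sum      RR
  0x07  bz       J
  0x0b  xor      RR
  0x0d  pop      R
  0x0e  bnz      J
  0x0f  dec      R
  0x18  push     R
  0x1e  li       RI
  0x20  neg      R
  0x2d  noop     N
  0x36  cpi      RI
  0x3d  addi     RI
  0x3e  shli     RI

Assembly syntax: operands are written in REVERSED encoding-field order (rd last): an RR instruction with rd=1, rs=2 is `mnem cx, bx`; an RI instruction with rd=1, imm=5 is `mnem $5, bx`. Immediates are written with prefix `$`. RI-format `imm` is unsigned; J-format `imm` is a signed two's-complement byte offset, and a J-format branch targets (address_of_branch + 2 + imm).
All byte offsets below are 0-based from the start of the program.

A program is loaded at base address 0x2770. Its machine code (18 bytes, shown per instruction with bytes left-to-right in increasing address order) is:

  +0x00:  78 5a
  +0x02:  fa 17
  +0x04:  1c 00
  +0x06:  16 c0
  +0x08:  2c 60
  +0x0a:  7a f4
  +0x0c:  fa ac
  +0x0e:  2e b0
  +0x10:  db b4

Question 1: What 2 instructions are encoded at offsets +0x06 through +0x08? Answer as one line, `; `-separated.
+0x06: 16 c0 ⇒ word 0x16c0 (big)
  opcode bits[15:10]=0x5: sum/RR
  rd: (w>>7)&0x7=0x5 → di
  rs: (w>>4)&0x7=0x4 → si
+0x08: 2c 60 ⇒ word 0x2c60 (big)
  opcode bits[15:10]=0xb: xor/RR
  rd: (w>>7)&0x7=0x0 → ax
  rs: (w>>4)&0x7=0x6 → bp

sum si, di; xor bp, ax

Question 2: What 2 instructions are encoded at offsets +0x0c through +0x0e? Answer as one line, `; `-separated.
[0c] fa ac → 0xfaac
  top 6b → 0x3e → shli [RI]
  [9:7] rd=5 = di
  [6:0] imm=44 = $44
[0e] 2e b0 → 0x2eb0
  top 6b → 0xb → xor [RR]
  [9:7] rd=5 = di
  [6:4] rs=3 = dx

shli $44, di; xor dx, di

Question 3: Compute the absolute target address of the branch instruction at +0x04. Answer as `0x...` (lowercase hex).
@+04  big-endian(1c 00) = 0x1c00
  opcode bits[15:10]=0x7: bz/J
  [9:0] imm=0 = $0
  target = base 0x2770 + off 0x04 + 2 + imm 0 = 0x2776

0x2776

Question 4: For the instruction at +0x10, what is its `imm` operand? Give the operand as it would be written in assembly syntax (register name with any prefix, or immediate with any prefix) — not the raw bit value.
$52

+0x10: db b4 ⇒ word 0xdbb4 (big)
  op=0xdbb4>>10=0x36 ⇒ cpi (RI)
  rd: (w>>7)&0x7=0x7 → sp
  imm: (w>>0)&0x7f=0x34 → $52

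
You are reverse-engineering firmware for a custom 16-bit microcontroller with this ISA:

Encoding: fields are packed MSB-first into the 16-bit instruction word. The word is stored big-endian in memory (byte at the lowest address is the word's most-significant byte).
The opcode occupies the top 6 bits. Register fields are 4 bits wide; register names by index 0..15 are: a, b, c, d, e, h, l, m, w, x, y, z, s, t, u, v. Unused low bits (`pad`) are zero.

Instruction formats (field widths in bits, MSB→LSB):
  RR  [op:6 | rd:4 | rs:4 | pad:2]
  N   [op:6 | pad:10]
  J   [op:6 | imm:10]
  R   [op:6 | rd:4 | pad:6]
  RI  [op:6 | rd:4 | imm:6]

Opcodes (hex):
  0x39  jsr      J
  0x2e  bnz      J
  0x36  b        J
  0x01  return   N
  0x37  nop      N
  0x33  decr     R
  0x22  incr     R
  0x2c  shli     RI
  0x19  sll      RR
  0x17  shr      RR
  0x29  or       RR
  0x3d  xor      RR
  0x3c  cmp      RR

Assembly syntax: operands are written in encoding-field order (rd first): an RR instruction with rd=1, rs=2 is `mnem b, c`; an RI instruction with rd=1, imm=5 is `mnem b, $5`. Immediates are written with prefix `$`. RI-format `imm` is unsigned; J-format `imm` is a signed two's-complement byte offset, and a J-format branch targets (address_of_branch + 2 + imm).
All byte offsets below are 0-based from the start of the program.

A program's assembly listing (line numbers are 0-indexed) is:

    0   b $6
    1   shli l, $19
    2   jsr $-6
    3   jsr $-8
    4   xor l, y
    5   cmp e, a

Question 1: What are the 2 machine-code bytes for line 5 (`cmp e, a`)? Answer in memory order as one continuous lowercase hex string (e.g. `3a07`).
line 5 (cmp): pack op=0x3c:6|rd=4:4|rs=0:4|pad=0:2 = 0xf100; big→ f1 00

f100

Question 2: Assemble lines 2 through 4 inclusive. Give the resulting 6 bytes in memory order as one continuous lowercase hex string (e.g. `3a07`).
e7fae7f8f5a8

2. jsr fields op=0x39:6|imm=-6:10 → word e7fah → e7 fa
3. jsr fields op=0x39:6|imm=-8:10 → word e7f8h → e7 f8
4. xor fields op=0x3d:6|rd=6:4|rs=10:4|pad=0:2 → word f5a8h → f5 a8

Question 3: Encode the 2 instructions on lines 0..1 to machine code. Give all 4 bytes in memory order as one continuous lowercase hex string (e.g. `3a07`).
L0: b op=0x36:6|imm=6:10 ⇒ 0xd806 ⇒ big d8 06
L1: shli op=0x2c:6|rd=6:4|imm=19:6 ⇒ 0xb193 ⇒ big b1 93

d806b193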